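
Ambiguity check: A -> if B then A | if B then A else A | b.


dangling else: 'if B then if B then b else b' parses two ways
Ambiguous


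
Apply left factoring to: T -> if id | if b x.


Common prefix: 'if'
Factored: T -> if T', T' -> id | b x


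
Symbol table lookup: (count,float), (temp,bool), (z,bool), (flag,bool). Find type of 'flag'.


Lookup 'flag' → type bool


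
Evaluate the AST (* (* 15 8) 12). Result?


Evaluate inner: (* 15 8) = 120
Evaluate root: (* 120 12) = 1440
Result: 1440


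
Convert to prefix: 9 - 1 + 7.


left-to-right (same/higher precedence on left): tree is (+ (- 9 1) 7)
Prefix: + - 9 1 7


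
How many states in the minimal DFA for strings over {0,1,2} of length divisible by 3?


Track length mod 3: states 0..2, accept at 0
Minimal DFA: 3 states


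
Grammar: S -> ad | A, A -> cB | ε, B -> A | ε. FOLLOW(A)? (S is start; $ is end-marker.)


$ ∈ FOLLOW(S). For each A -> αBβ: add FIRST(β)\{ε} to FOLLOW(B); if β nullable, add FOLLOW(A).
FOLLOW(A) = {$}


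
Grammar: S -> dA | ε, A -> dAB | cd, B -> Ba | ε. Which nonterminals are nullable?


A nonterminal is nullable iff some alternative derives ε (directly, or every symbol in it is nullable)
Nullable: {B, S}


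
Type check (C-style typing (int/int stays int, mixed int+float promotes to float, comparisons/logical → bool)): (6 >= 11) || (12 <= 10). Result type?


Operand types: bool || bool
Rule: logical operators take bool operands and yield bool
Result type: bool


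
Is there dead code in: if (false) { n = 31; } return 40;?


condition is constant false, so the whole block is unreachable
Dead: 'if (false) { n = 31; }'


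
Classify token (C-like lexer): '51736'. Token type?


Pattern: digits only
Type: INTEGER_LITERAL


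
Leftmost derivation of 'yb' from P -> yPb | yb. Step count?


Derivation: P => yb
Steps: 1


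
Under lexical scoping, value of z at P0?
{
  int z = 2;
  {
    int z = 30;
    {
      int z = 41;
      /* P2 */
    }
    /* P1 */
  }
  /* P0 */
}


z declared in the same block as P0
z = 2


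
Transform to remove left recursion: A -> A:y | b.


Left-recursive alternatives: A:y; non-recursive: b
Introduce A': A -> bA', A' -> :yA' | ε


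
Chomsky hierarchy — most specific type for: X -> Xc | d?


Left-linear: every RHS is a terminal or one nonterminal followed by a terminal
Classification: Type 3 (Regular)


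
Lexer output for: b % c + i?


Scan left to right, longest-match per lexeme
Tokens: ID(b), OP(%), ID(c), OP(+), ID(i)


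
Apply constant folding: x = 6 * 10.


6 * 10 = 60 at compile time
Optimized: x = 60


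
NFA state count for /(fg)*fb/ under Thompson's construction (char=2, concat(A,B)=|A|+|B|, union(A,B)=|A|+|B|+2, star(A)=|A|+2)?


Syntax tree has 4 char leaf(s), 0 union(s), 1 star(s)
chars contribute 4×2 = 8; each union adds +2; each star adds +2
Total: 8 + 0 + 2 = 10 states


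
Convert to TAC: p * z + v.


Break into single-operator statements:
t1 = p * z
t2 = t1 + v


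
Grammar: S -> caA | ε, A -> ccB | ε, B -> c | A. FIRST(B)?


Per alternative of B: FIRST(c) = {c}; FIRST(A) = {c, ε}
FIRST(B) = {c, ε}


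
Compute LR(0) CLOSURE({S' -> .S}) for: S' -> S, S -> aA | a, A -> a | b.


Start: S' -> .S
For each item with dot before a nonterminal B, add B -> .γ for every B-production
Closure: [S' -> .S, S -> .aA, S -> .a]


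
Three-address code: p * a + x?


Break into single-operator statements:
t1 = p * a
t2 = t1 + x


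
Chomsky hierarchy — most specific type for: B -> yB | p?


Right-linear: every RHS is a terminal or a terminal followed by one nonterminal
Classification: Type 3 (Regular)


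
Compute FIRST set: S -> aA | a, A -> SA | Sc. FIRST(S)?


Per alternative of S: FIRST(aA) = {a}; FIRST(a) = {a}
FIRST(S) = {a}


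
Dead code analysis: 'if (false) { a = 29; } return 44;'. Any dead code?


condition is constant false, so the whole block is unreachable
Dead: 'if (false) { a = 29; }'


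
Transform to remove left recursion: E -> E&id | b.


Left-recursive alternatives: E&id; non-recursive: b
Introduce E': E -> bE', E' -> &idE' | ε


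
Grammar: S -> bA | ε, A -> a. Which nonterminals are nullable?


A nonterminal is nullable iff some alternative derives ε (directly, or every symbol in it is nullable)
Nullable: {S}


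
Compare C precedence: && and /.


'/' is multiplicative (level 10); '&&' is logical AND (level 2)
Higher level binds tighter
'/' has higher precedence than '&&'


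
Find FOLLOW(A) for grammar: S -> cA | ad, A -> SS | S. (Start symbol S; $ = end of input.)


$ ∈ FOLLOW(S). For each A -> αBβ: add FIRST(β)\{ε} to FOLLOW(B); if β nullable, add FOLLOW(A).
FOLLOW(A) = {$, a, c}


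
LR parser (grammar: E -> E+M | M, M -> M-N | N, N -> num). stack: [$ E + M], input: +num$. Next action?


handle 'E+M' on top; lookahead ∈ FOLLOW(E) = {+, $}
Action: reduce (E -> E+M)


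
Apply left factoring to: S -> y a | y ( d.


Common prefix: 'y'
Factored: S -> y S', S' -> a | ( d


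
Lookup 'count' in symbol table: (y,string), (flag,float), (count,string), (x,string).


Lookup 'count' → type string


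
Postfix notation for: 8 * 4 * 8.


Left to right (same or higher precedence on left)
Postfix: 8 4 * 8 *


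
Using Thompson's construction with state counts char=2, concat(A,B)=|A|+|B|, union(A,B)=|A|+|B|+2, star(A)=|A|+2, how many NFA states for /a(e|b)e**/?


Syntax tree has 4 char leaf(s), 1 union(s), 2 star(s)
chars contribute 4×2 = 8; each union adds +2; each star adds +2
Total: 8 + 2 + 4 = 14 states


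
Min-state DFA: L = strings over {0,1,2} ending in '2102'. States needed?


Track the longest suffix of input matching a prefix of '2102': 5 classes (prefixes of length 0..4)
Minimal DFA: 5 states


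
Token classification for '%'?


Pattern: operator symbol
Type: OPERATOR


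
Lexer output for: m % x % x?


Scan left to right, longest-match per lexeme
Tokens: ID(m), OP(%), ID(x), OP(%), ID(x)


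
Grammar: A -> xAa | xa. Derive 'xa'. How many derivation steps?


Derivation: A => xa
Steps: 1


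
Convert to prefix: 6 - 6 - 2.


left-to-right (same/higher precedence on left): tree is (- (- 6 6) 2)
Prefix: - - 6 6 2


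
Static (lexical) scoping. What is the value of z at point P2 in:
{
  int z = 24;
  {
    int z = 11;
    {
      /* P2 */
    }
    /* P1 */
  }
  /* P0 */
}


P2's block does not declare z; resolves to the enclosing declaration at depth 1
z = 11


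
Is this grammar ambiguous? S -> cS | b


right-linear, alternatives start with distinct terminals 'c' vs 'b': unique leftmost derivation
Unambiguous


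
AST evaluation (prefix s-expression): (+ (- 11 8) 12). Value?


Evaluate inner: (- 11 8) = 3
Evaluate root: (+ 3 12) = 15
Result: 15


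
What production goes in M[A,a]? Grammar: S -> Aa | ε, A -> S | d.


For [A, a]: 'a' ∈ FIRST(S)
Entry: A -> S


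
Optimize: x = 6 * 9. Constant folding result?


6 * 9 = 54 at compile time
Optimized: x = 54


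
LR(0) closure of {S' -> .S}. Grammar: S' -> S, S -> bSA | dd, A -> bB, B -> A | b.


Start: S' -> .S
For each item with dot before a nonterminal B, add B -> .γ for every B-production
Closure: [S' -> .S, S -> .bSA, S -> .dd]


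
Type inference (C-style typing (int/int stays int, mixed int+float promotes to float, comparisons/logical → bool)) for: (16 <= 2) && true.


Operand types: bool && bool
Rule: logical operators take bool operands and yield bool
Result type: bool


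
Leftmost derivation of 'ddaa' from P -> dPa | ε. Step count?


Derivation: P => dPa => ddPaa => ddaa
Steps: 3


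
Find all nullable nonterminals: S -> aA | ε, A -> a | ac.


A nonterminal is nullable iff some alternative derives ε (directly, or every symbol in it is nullable)
Nullable: {S}


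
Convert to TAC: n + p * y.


Break into single-operator statements:
t1 = p * y
t2 = n + t1


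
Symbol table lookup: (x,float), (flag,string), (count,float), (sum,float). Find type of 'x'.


Lookup 'x' → type float


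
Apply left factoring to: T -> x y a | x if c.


Common prefix: 'x'
Factored: T -> x T', T' -> y a | if c


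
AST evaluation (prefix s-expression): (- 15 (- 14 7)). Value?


Evaluate inner: (- 14 7) = 7
Evaluate root: (- 15 7) = 8
Result: 8


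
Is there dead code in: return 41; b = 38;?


statement follows a return and is unreachable
Dead: 'b = 38'


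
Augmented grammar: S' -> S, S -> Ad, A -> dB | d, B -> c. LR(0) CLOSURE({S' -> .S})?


Start: S' -> .S
For each item with dot before a nonterminal B, add B -> .γ for every B-production
Closure: [S' -> .S, S -> .Ad, A -> .dB, A -> .d]


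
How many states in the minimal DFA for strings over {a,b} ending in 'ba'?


Track the longest suffix of input matching a prefix of 'ba': 3 classes (prefixes of length 0..2)
Minimal DFA: 3 states


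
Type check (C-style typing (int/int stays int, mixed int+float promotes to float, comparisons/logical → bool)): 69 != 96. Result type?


Operand types: int != int
Rule: comparison yields bool
Result type: bool


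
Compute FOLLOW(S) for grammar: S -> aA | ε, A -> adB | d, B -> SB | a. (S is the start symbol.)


$ ∈ FOLLOW(S). For each A -> αBβ: add FIRST(β)\{ε} to FOLLOW(B); if β nullable, add FOLLOW(A).
FOLLOW(S) = {$, a}


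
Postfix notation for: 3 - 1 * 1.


* has higher precedence, evaluate 1*1 first
Postfix: 3 1 1 * -


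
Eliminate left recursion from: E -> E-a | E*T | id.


Left-recursive alternatives: E-a, E*T; non-recursive: id
Introduce E': E -> idE', E' -> -aE' | *TE' | ε


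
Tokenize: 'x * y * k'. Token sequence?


Scan left to right, longest-match per lexeme
Tokens: ID(x), OP(*), ID(y), OP(*), ID(k)


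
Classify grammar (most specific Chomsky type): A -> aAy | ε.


Single nonterminal LHS, but a^n y^n is not regular
Classification: Type 2 (Context-Free)


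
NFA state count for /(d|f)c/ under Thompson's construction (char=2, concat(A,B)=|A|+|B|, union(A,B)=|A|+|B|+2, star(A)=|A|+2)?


Syntax tree has 3 char leaf(s), 1 union(s), 0 star(s)
chars contribute 3×2 = 6; each union adds +2; each star adds +2
Total: 6 + 2 + 0 = 8 states


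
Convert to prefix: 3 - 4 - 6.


left-to-right (same/higher precedence on left): tree is (- (- 3 4) 6)
Prefix: - - 3 4 6


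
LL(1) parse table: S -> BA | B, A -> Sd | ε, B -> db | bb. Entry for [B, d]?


For [B, d]: 'd' ∈ FIRST(db)
Entry: B -> db


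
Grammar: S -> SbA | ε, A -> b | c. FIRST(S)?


Per alternative of S: FIRST(SbA) = {b}; FIRST(ε) = {ε}
FIRST(S) = {b, ε}


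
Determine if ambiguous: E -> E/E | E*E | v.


'v/v*v' has two parse trees (no precedence encoded between / and *)
Ambiguous


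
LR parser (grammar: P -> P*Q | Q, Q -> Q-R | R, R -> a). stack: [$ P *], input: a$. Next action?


no handle ('P*' is not any RHS); shift 'a'
Action: shift


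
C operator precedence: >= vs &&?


'>=' is relational (level 7); '&&' is logical AND (level 2)
Higher level binds tighter
'>=' has higher precedence than '&&'


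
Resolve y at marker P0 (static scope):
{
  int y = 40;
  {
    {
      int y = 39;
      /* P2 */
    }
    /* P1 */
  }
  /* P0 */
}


y declared in the same block as P0
y = 40


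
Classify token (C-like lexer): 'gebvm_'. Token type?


Pattern: letter/underscore followed by alphanumerics, not a keyword
Type: IDENTIFIER


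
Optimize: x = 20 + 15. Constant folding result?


20 + 15 = 35 at compile time
Optimized: x = 35


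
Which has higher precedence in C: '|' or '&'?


'&' is bitwise AND (level 5); '|' is bitwise OR (level 3)
Higher level binds tighter
'&' has higher precedence than '|'


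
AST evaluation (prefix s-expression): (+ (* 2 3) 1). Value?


Evaluate inner: (* 2 3) = 6
Evaluate root: (+ 6 1) = 7
Result: 7


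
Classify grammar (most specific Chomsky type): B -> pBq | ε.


Single nonterminal LHS, but p^n q^n is not regular
Classification: Type 2 (Context-Free)


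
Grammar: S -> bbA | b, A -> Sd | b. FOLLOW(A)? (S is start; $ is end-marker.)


$ ∈ FOLLOW(S). For each A -> αBβ: add FIRST(β)\{ε} to FOLLOW(B); if β nullable, add FOLLOW(A).
FOLLOW(A) = {$, d}


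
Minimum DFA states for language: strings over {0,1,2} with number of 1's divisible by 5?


Track (count of 1) mod 5: states 0..4, accept at 0
Minimal DFA: 5 states


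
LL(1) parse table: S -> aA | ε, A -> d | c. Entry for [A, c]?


For [A, c]: 'c' ∈ FIRST(c)
Entry: A -> c


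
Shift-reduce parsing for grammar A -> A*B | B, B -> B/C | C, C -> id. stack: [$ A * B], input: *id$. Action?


handle 'A*B' on top; lookahead ∈ FOLLOW(A) = {*, $}
Action: reduce (A -> A*B)


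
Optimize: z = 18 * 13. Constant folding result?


18 * 13 = 234 at compile time
Optimized: z = 234


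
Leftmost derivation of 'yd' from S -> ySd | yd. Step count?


Derivation: S => yd
Steps: 1


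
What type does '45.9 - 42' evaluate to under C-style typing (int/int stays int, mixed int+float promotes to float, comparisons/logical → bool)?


Operand types: float - int
Rule: mixed int/float promotes to float; int/int stays int
Result type: float


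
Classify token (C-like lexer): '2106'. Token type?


Pattern: digits only
Type: INTEGER_LITERAL


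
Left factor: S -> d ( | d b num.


Common prefix: 'd'
Factored: S -> d S', S' -> ( | b num


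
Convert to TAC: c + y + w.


Break into single-operator statements:
t1 = c + y
t2 = t1 + w


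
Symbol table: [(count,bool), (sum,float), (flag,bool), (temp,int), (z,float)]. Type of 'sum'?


Lookup 'sum' → type float


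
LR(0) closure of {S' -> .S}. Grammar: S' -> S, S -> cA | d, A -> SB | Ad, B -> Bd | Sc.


Start: S' -> .S
For each item with dot before a nonterminal B, add B -> .γ for every B-production
Closure: [S' -> .S, S -> .cA, S -> .d]


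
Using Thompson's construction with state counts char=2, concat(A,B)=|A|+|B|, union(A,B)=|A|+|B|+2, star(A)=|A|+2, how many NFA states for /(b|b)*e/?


Syntax tree has 3 char leaf(s), 1 union(s), 1 star(s)
chars contribute 3×2 = 6; each union adds +2; each star adds +2
Total: 6 + 2 + 2 = 10 states


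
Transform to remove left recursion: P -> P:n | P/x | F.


Left-recursive alternatives: P:n, P/x; non-recursive: F
Introduce P': P -> FP', P' -> :nP' | /xP' | ε


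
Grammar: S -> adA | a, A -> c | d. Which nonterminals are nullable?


A nonterminal is nullable iff some alternative derives ε (directly, or every symbol in it is nullable)
Nullable: {}


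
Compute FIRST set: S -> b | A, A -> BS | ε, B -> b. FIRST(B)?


Per alternative of B: FIRST(b) = {b}
FIRST(B) = {b}


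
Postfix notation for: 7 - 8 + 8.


Left to right (same or higher precedence on left)
Postfix: 7 8 - 8 +


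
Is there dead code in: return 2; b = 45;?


statement follows a return and is unreachable
Dead: 'b = 45'


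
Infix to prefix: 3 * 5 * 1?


left-to-right (same/higher precedence on left): tree is (* (* 3 5) 1)
Prefix: * * 3 5 1


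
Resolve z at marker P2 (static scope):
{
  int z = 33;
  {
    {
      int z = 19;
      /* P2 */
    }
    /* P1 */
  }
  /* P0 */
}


z declared in the same block as P2
z = 19


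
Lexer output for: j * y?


Scan left to right, longest-match per lexeme
Tokens: ID(j), OP(*), ID(y)


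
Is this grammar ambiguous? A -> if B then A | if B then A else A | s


dangling else: 'if B then if B then s else s' parses two ways
Ambiguous


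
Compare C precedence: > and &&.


'>' is relational (level 7); '&&' is logical AND (level 2)
Higher level binds tighter
'>' has higher precedence than '&&'


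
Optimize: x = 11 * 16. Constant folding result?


11 * 16 = 176 at compile time
Optimized: x = 176


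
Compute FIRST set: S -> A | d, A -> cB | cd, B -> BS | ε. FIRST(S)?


Per alternative of S: FIRST(A) = {c}; FIRST(d) = {d}
FIRST(S) = {c, d}


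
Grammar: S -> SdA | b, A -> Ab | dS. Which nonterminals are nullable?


A nonterminal is nullable iff some alternative derives ε (directly, or every symbol in it is nullable)
Nullable: {}


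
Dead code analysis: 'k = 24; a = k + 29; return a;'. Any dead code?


k is read by a's definition; a is returned
No dead code


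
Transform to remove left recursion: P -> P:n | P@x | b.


Left-recursive alternatives: P:n, P@x; non-recursive: b
Introduce P': P -> bP', P' -> :nP' | @xP' | ε


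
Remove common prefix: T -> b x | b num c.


Common prefix: 'b'
Factored: T -> b T', T' -> x | num c


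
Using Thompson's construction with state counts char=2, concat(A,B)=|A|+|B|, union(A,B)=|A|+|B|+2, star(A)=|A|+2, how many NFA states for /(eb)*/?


Syntax tree has 2 char leaf(s), 0 union(s), 1 star(s)
chars contribute 2×2 = 4; each union adds +2; each star adds +2
Total: 4 + 0 + 2 = 6 states


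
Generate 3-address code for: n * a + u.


Break into single-operator statements:
t1 = n * a
t2 = t1 + u


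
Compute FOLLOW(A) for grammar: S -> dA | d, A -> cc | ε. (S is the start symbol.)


$ ∈ FOLLOW(S). For each A -> αBβ: add FIRST(β)\{ε} to FOLLOW(B); if β nullable, add FOLLOW(A).
FOLLOW(A) = {$}


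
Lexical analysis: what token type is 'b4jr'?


Pattern: letter/underscore followed by alphanumerics, not a keyword
Type: IDENTIFIER


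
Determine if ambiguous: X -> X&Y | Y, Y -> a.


precedence layered via separate nonterminal Y: deterministic
Unambiguous


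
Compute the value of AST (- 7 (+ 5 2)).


Evaluate inner: (+ 5 2) = 7
Evaluate root: (- 7 7) = 0
Result: 0


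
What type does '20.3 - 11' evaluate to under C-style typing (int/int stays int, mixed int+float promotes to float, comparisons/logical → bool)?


Operand types: float - int
Rule: mixed int/float promotes to float; int/int stays int
Result type: float


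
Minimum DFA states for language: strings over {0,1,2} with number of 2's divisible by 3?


Track (count of 2) mod 3: states 0..2, accept at 0
Minimal DFA: 3 states


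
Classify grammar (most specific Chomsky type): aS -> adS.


LHS has context (more than one symbol) and |LHS| ≤ |RHS|
Classification: Type 1 (Context-Sensitive)


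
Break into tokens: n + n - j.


Scan left to right, longest-match per lexeme
Tokens: ID(n), OP(+), ID(n), OP(-), ID(j)


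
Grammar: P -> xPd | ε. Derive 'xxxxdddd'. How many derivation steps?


Derivation: P => xPd => xxPdd => xxxPddd => xxxxPdddd => xxxxdddd
Steps: 5


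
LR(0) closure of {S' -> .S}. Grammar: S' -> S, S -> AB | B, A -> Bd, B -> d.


Start: S' -> .S
For each item with dot before a nonterminal B, add B -> .γ for every B-production
Closure: [S' -> .S, S -> .AB, S -> .B, A -> .Bd, B -> .d]


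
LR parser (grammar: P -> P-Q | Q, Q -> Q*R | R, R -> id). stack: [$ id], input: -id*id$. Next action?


'id' on top is the handle for R -> id
Action: reduce (R -> id)


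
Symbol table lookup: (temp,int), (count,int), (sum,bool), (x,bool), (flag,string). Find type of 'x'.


Lookup 'x' → type bool


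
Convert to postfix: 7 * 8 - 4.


Left to right (same or higher precedence on left)
Postfix: 7 8 * 4 -


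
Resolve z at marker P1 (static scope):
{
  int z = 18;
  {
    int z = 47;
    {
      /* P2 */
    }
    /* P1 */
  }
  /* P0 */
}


z declared in the same block as P1
z = 47


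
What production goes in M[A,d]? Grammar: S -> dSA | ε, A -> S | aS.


For [A, d]: 'd' ∈ FIRST(S)
Entry: A -> S


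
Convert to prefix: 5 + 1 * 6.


'*' binds tighter: tree is (+ 5 (* 1 6))
Prefix: + 5 * 1 6


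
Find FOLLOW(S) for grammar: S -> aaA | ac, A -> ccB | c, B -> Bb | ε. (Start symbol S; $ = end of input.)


$ ∈ FOLLOW(S). For each A -> αBβ: add FIRST(β)\{ε} to FOLLOW(B); if β nullable, add FOLLOW(A).
FOLLOW(S) = {$}


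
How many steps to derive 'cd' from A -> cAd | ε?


Derivation: A => cAd => cd
Steps: 2


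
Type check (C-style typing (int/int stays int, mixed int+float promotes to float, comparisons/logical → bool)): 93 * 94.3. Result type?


Operand types: int * float
Rule: mixed int/float promotes to float; int/int stays int
Result type: float


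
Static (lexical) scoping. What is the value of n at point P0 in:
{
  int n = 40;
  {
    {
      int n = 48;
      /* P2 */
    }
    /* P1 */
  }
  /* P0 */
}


n declared in the same block as P0
n = 40


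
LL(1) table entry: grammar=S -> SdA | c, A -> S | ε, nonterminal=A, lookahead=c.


For [A, c]: 'c' ∈ FIRST(S)
Entry: A -> S


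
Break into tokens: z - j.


Scan left to right, longest-match per lexeme
Tokens: ID(z), OP(-), ID(j)


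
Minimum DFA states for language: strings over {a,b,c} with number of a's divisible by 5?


Track (count of a) mod 5: states 0..4, accept at 0
Minimal DFA: 5 states


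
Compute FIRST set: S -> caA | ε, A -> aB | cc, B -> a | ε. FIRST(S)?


Per alternative of S: FIRST(caA) = {c}; FIRST(ε) = {ε}
FIRST(S) = {c, ε}


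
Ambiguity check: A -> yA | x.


right-linear, alternatives start with distinct terminals 'y' vs 'x': unique leftmost derivation
Unambiguous


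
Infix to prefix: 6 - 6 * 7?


'*' binds tighter: tree is (- 6 (* 6 7))
Prefix: - 6 * 6 7


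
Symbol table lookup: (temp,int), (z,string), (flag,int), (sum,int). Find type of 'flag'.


Lookup 'flag' → type int


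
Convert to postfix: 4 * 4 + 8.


Left to right (same or higher precedence on left)
Postfix: 4 4 * 8 +


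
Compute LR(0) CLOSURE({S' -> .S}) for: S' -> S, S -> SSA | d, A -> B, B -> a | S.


Start: S' -> .S
For each item with dot before a nonterminal B, add B -> .γ for every B-production
Closure: [S' -> .S, S -> .SSA, S -> .d]


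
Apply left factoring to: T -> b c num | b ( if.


Common prefix: 'b'
Factored: T -> b T', T' -> c num | ( if


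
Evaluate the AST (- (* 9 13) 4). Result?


Evaluate inner: (* 9 13) = 117
Evaluate root: (- 117 4) = 113
Result: 113


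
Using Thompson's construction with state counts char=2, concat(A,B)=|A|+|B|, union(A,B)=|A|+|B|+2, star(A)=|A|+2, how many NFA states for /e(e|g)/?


Syntax tree has 3 char leaf(s), 1 union(s), 0 star(s)
chars contribute 3×2 = 6; each union adds +2; each star adds +2
Total: 6 + 2 + 0 = 8 states


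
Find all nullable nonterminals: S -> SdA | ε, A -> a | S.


A nonterminal is nullable iff some alternative derives ε (directly, or every symbol in it is nullable)
Nullable: {A, S}


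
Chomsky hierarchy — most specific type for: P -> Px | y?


Left-linear: every RHS is a terminal or one nonterminal followed by a terminal
Classification: Type 3 (Regular)


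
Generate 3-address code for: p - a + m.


Break into single-operator statements:
t1 = p - a
t2 = t1 + m


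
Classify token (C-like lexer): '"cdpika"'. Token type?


Pattern: double-quoted sequence
Type: STRING_LITERAL


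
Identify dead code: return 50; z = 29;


statement follows a return and is unreachable
Dead: 'z = 29'


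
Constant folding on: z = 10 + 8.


10 + 8 = 18 at compile time
Optimized: z = 18


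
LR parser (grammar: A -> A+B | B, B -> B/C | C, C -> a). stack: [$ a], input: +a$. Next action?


'a' on top is the handle for C -> a
Action: reduce (C -> a)


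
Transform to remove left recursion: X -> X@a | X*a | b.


Left-recursive alternatives: X@a, X*a; non-recursive: b
Introduce X': X -> bX', X' -> @aX' | *aX' | ε


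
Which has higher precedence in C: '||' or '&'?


'&' is bitwise AND (level 5); '||' is logical OR (level 1)
Higher level binds tighter
'&' has higher precedence than '||'


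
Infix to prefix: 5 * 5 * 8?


left-to-right (same/higher precedence on left): tree is (* (* 5 5) 8)
Prefix: * * 5 5 8


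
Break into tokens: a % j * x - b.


Scan left to right, longest-match per lexeme
Tokens: ID(a), OP(%), ID(j), OP(*), ID(x), OP(-), ID(b)


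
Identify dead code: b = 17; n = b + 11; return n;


b is read by n's definition; n is returned
No dead code


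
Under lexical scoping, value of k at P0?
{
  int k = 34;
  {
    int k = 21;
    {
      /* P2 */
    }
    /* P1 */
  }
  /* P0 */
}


k declared in the same block as P0
k = 34


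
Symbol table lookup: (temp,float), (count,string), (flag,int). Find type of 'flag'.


Lookup 'flag' → type int


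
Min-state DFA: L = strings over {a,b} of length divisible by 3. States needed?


Track length mod 3: states 0..2, accept at 0
Minimal DFA: 3 states


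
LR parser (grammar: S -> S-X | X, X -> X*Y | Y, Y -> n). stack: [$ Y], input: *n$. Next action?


'Y' (not preceded by X*) is the handle for X -> Y
Action: reduce (X -> Y)


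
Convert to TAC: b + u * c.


Break into single-operator statements:
t1 = u * c
t2 = b + t1


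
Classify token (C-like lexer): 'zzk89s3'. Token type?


Pattern: letter/underscore followed by alphanumerics, not a keyword
Type: IDENTIFIER


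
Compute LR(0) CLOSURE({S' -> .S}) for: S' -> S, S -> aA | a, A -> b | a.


Start: S' -> .S
For each item with dot before a nonterminal B, add B -> .γ for every B-production
Closure: [S' -> .S, S -> .aA, S -> .a]


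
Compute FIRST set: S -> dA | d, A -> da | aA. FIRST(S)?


Per alternative of S: FIRST(dA) = {d}; FIRST(d) = {d}
FIRST(S) = {d}


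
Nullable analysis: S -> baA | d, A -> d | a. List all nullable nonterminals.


A nonterminal is nullable iff some alternative derives ε (directly, or every symbol in it is nullable)
Nullable: {}


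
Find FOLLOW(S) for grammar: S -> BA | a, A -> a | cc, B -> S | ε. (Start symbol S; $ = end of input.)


$ ∈ FOLLOW(S). For each A -> αBβ: add FIRST(β)\{ε} to FOLLOW(B); if β nullable, add FOLLOW(A).
FOLLOW(S) = {$, a, c}


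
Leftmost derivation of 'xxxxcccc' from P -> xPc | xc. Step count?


Derivation: P => xPc => xxPcc => xxxPccc => xxxxcccc
Steps: 4


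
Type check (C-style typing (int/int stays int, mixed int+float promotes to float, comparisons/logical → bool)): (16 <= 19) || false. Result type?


Operand types: bool || bool
Rule: logical operators take bool operands and yield bool
Result type: bool


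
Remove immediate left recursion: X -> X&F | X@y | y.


Left-recursive alternatives: X&F, X@y; non-recursive: y
Introduce X': X -> yX', X' -> &FX' | @yX' | ε


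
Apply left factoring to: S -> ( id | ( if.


Common prefix: '('
Factored: S -> ( S', S' -> id | if


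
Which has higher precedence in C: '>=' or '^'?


'>=' is relational (level 7); '^' is bitwise XOR (level 4)
Higher level binds tighter
'>=' has higher precedence than '^'


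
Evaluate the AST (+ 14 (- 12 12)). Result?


Evaluate inner: (- 12 12) = 0
Evaluate root: (+ 14 0) = 14
Result: 14


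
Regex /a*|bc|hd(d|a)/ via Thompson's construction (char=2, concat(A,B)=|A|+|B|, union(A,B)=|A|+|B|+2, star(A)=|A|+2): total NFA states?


Syntax tree has 7 char leaf(s), 3 union(s), 1 star(s)
chars contribute 7×2 = 14; each union adds +2; each star adds +2
Total: 14 + 6 + 2 = 22 states


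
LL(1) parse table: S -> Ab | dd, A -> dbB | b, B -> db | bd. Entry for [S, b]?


For [S, b]: 'b' ∈ FIRST(Ab)
Entry: S -> Ab


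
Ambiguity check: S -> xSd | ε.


balanced x^n…d^n: each string has a unique parse
Unambiguous


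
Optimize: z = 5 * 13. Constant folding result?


5 * 13 = 65 at compile time
Optimized: z = 65


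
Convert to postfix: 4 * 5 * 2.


Left to right (same or higher precedence on left)
Postfix: 4 5 * 2 *


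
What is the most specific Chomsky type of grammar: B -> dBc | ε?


Single nonterminal LHS, but d^n c^n is not regular
Classification: Type 2 (Context-Free)


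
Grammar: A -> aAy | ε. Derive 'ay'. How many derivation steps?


Derivation: A => aAy => ay
Steps: 2


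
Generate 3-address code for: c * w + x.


Break into single-operator statements:
t1 = c * w
t2 = t1 + x


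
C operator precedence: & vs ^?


'&' is bitwise AND (level 5); '^' is bitwise XOR (level 4)
Higher level binds tighter
'&' has higher precedence than '^'


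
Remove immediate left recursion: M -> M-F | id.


Left-recursive alternatives: M-F; non-recursive: id
Introduce M': M -> idM', M' -> -FM' | ε


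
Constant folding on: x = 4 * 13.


4 * 13 = 52 at compile time
Optimized: x = 52


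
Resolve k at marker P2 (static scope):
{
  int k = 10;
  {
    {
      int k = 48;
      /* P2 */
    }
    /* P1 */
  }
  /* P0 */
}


k declared in the same block as P2
k = 48


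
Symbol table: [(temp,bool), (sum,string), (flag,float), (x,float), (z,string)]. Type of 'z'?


Lookup 'z' → type string


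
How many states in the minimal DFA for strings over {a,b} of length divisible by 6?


Track length mod 6: states 0..5, accept at 0
Minimal DFA: 6 states


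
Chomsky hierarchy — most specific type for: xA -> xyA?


LHS has context (more than one symbol) and |LHS| ≤ |RHS|
Classification: Type 1 (Context-Sensitive)


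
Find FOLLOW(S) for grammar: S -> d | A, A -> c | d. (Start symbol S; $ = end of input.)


$ ∈ FOLLOW(S). For each A -> αBβ: add FIRST(β)\{ε} to FOLLOW(B); if β nullable, add FOLLOW(A).
FOLLOW(S) = {$}


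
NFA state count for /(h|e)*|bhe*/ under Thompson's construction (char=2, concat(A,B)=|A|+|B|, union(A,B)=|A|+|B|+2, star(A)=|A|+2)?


Syntax tree has 5 char leaf(s), 2 union(s), 2 star(s)
chars contribute 5×2 = 10; each union adds +2; each star adds +2
Total: 10 + 4 + 4 = 18 states


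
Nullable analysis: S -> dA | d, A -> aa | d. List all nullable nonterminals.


A nonterminal is nullable iff some alternative derives ε (directly, or every symbol in it is nullable)
Nullable: {}


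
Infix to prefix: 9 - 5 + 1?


left-to-right (same/higher precedence on left): tree is (+ (- 9 5) 1)
Prefix: + - 9 5 1


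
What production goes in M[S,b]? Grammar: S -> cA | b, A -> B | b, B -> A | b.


For [S, b]: 'b' ∈ FIRST(b)
Entry: S -> b


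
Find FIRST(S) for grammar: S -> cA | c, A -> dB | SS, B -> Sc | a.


Per alternative of S: FIRST(cA) = {c}; FIRST(c) = {c}
FIRST(S) = {c}


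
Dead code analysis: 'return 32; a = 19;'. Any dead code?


statement follows a return and is unreachable
Dead: 'a = 19'


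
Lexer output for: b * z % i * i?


Scan left to right, longest-match per lexeme
Tokens: ID(b), OP(*), ID(z), OP(%), ID(i), OP(*), ID(i)


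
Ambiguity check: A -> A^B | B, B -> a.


precedence layered via separate nonterminal B: deterministic
Unambiguous


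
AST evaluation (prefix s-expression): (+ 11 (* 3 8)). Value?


Evaluate inner: (* 3 8) = 24
Evaluate root: (+ 11 24) = 35
Result: 35


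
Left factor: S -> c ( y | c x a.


Common prefix: 'c'
Factored: S -> c S', S' -> ( y | x a


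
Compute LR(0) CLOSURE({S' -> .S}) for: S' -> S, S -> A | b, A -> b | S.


Start: S' -> .S
For each item with dot before a nonterminal B, add B -> .γ for every B-production
Closure: [S' -> .S, S -> .A, S -> .b, A -> .b, A -> .S]


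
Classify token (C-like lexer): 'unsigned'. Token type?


Pattern: reserved word
Type: KEYWORD


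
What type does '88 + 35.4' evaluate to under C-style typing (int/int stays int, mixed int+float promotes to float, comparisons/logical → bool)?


Operand types: int + float
Rule: mixed int/float promotes to float; int/int stays int
Result type: float


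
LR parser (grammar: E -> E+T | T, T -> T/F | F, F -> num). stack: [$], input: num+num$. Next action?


no handle on stack; shift 'num'
Action: shift


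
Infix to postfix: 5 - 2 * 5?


* has higher precedence, evaluate 2*5 first
Postfix: 5 2 5 * -


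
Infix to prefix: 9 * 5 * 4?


left-to-right (same/higher precedence on left): tree is (* (* 9 5) 4)
Prefix: * * 9 5 4


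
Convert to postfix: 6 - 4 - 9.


Left to right (same or higher precedence on left)
Postfix: 6 4 - 9 -


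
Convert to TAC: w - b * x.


Break into single-operator statements:
t1 = b * x
t2 = w - t1


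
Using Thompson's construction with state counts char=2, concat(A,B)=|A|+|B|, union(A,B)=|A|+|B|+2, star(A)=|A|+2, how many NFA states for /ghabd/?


Syntax tree has 5 char leaf(s), 0 union(s), 0 star(s)
chars contribute 5×2 = 10; each union adds +2; each star adds +2
Total: 10 + 0 + 0 = 10 states


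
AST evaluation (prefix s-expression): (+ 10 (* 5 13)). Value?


Evaluate inner: (* 5 13) = 65
Evaluate root: (+ 10 65) = 75
Result: 75


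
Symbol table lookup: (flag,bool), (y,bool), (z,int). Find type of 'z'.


Lookup 'z' → type int


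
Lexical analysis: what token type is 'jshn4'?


Pattern: letter/underscore followed by alphanumerics, not a keyword
Type: IDENTIFIER


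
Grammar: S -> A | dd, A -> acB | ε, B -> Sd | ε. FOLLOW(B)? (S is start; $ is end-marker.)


$ ∈ FOLLOW(S). For each A -> αBβ: add FIRST(β)\{ε} to FOLLOW(B); if β nullable, add FOLLOW(A).
FOLLOW(B) = {$, d}


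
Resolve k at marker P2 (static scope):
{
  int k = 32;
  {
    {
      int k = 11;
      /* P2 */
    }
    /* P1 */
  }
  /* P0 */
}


k declared in the same block as P2
k = 11


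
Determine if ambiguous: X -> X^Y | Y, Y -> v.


precedence layered via separate nonterminal Y: deterministic
Unambiguous


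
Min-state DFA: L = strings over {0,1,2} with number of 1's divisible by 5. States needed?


Track (count of 1) mod 5: states 0..4, accept at 0
Minimal DFA: 5 states


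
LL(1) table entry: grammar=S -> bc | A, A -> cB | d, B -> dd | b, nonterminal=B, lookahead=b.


For [B, b]: 'b' ∈ FIRST(b)
Entry: B -> b


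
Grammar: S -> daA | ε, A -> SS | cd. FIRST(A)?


Per alternative of A: FIRST(SS) = {d, ε}; FIRST(cd) = {c}
FIRST(A) = {c, d, ε}


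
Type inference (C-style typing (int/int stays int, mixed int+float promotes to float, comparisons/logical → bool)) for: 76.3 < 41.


Operand types: float < int
Rule: comparison yields bool
Result type: bool


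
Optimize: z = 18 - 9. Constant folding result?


18 - 9 = 9 at compile time
Optimized: z = 9


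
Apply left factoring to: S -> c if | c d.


Common prefix: 'c'
Factored: S -> c S', S' -> if | d


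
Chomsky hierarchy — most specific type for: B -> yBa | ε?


Single nonterminal LHS, but y^n a^n is not regular
Classification: Type 2 (Context-Free)


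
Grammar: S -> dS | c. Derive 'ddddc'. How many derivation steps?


Derivation: S => dS => ddS => dddS => ddddS => ddddc
Steps: 5


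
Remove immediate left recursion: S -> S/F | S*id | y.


Left-recursive alternatives: S/F, S*id; non-recursive: y
Introduce S': S -> yS', S' -> /FS' | *idS' | ε


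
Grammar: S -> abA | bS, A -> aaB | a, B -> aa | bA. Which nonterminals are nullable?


A nonterminal is nullable iff some alternative derives ε (directly, or every symbol in it is nullable)
Nullable: {}


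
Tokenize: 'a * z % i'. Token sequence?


Scan left to right, longest-match per lexeme
Tokens: ID(a), OP(*), ID(z), OP(%), ID(i)


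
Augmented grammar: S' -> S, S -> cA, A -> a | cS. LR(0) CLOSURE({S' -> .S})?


Start: S' -> .S
For each item with dot before a nonterminal B, add B -> .γ for every B-production
Closure: [S' -> .S, S -> .cA]


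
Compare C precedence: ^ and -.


'-' is additive (level 9); '^' is bitwise XOR (level 4)
Higher level binds tighter
'-' has higher precedence than '^'


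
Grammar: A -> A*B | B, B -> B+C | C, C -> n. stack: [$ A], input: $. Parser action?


start symbol A on stack, input exhausted
Action: accept


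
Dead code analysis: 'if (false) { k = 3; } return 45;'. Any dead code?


condition is constant false, so the whole block is unreachable
Dead: 'if (false) { k = 3; }'


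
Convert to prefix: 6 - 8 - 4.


left-to-right (same/higher precedence on left): tree is (- (- 6 8) 4)
Prefix: - - 6 8 4


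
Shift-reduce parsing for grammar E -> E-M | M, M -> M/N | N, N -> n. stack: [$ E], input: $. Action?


start symbol E on stack, input exhausted
Action: accept


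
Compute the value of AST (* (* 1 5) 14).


Evaluate inner: (* 1 5) = 5
Evaluate root: (* 5 14) = 70
Result: 70


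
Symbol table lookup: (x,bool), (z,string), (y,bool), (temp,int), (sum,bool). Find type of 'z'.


Lookup 'z' → type string


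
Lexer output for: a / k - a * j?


Scan left to right, longest-match per lexeme
Tokens: ID(a), OP(/), ID(k), OP(-), ID(a), OP(*), ID(j)


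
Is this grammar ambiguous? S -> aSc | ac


balanced a^n…c^n: each string has a unique parse
Unambiguous


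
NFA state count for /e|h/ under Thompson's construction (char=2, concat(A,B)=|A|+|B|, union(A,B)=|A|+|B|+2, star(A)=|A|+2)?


Syntax tree has 2 char leaf(s), 1 union(s), 0 star(s)
chars contribute 2×2 = 4; each union adds +2; each star adds +2
Total: 4 + 2 + 0 = 6 states


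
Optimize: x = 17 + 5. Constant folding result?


17 + 5 = 22 at compile time
Optimized: x = 22


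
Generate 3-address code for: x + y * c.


Break into single-operator statements:
t1 = y * c
t2 = x + t1


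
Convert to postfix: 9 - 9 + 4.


Left to right (same or higher precedence on left)
Postfix: 9 9 - 4 +


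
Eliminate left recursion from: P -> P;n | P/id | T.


Left-recursive alternatives: P;n, P/id; non-recursive: T
Introduce P': P -> TP', P' -> ;nP' | /idP' | ε


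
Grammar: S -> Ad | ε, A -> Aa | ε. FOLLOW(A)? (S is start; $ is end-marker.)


$ ∈ FOLLOW(S). For each A -> αBβ: add FIRST(β)\{ε} to FOLLOW(B); if β nullable, add FOLLOW(A).
FOLLOW(A) = {a, d}


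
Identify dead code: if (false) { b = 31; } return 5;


condition is constant false, so the whole block is unreachable
Dead: 'if (false) { b = 31; }'


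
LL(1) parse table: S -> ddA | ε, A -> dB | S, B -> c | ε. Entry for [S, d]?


For [S, d]: 'd' ∈ FIRST(ddA)
Entry: S -> ddA


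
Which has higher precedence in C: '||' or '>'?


'>' is relational (level 7); '||' is logical OR (level 1)
Higher level binds tighter
'>' has higher precedence than '||'


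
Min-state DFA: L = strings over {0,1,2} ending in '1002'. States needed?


Track the longest suffix of input matching a prefix of '1002': 5 classes (prefixes of length 0..4)
Minimal DFA: 5 states


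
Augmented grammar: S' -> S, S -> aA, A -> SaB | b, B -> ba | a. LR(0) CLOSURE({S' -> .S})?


Start: S' -> .S
For each item with dot before a nonterminal B, add B -> .γ for every B-production
Closure: [S' -> .S, S -> .aA]


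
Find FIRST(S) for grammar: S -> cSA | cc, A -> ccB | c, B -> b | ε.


Per alternative of S: FIRST(cSA) = {c}; FIRST(cc) = {c}
FIRST(S) = {c}


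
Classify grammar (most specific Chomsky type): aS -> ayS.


LHS has context (more than one symbol) and |LHS| ≤ |RHS|
Classification: Type 1 (Context-Sensitive)


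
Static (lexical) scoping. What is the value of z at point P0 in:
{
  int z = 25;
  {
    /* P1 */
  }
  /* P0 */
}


z declared in the same block as P0
z = 25


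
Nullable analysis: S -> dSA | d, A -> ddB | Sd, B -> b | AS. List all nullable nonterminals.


A nonterminal is nullable iff some alternative derives ε (directly, or every symbol in it is nullable)
Nullable: {}


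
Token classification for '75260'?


Pattern: digits only
Type: INTEGER_LITERAL
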